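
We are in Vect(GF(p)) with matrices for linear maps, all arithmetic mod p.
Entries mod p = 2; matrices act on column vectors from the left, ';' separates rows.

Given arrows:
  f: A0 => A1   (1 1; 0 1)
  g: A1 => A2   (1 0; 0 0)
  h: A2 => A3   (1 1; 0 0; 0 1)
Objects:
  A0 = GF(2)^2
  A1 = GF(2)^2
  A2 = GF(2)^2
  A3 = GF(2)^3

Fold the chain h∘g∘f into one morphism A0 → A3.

Answer: (1 1; 0 0; 0 0)

Trace:
  e0=[1,0] f=>[1,0] g=>[1,0] h=>[1,0,0]
  e1=[0,1] f=>[1,1] g=>[1,0] h=>[1,0,0]
composite: (1 1; 0 0; 0 0)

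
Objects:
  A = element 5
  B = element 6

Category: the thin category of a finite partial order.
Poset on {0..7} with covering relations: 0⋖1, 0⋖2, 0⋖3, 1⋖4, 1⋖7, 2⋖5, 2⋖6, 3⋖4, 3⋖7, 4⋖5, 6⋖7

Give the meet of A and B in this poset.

Lower bounds of A=5 and B=6: {0,2}
  0 ≤ 2
  2 ≤ 2
glb = 2

Answer: A∧B = 2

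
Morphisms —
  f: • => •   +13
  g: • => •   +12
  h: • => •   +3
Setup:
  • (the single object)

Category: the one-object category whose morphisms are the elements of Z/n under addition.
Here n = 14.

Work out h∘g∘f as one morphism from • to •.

  0 +13≡13 +12≡11 +3≡0  (mod 14)
composite: +0

Answer: +0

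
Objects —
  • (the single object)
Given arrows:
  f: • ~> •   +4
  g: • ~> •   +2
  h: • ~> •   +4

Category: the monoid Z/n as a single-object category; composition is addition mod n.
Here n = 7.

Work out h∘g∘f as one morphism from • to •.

  0 +4≡4 +2≡6 +4≡3  (mod 7)
composite: +3

Answer: +3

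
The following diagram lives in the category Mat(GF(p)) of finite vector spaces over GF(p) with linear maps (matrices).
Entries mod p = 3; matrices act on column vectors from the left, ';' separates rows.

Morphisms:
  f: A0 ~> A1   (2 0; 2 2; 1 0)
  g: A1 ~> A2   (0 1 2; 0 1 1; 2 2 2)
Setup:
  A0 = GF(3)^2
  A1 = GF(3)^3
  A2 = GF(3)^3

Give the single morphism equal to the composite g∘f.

  e0=(1,0) f~>(2,2,1) g~>(1,0,1)
  e1=(0,1) f~>(0,2,0) g~>(2,2,1)
result: (1 2; 0 2; 1 1)

Answer: (1 2; 0 2; 1 1)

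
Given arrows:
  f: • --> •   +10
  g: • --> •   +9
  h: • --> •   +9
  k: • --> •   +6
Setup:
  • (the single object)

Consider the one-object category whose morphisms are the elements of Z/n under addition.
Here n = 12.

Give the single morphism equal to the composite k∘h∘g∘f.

  0 +10≡10 +9≡7 +9≡4 +6≡10  (mod 12)
result: +10

Answer: +10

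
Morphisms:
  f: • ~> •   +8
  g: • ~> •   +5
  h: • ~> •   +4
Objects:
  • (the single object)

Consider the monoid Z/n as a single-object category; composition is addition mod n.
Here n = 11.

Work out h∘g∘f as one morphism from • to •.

  0 +8≡8 +5≡2 +4≡6  (mod 11)
composite: +6

Answer: +6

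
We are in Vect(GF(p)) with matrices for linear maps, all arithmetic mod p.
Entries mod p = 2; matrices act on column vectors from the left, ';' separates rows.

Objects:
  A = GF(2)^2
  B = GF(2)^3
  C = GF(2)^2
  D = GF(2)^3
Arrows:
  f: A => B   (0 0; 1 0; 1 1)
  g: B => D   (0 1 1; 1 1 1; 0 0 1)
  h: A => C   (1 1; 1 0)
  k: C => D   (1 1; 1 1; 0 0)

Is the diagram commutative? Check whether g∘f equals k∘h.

Answer: DOES NOT COMMUTE

Derivation:
Along f;g (path 1):
  e0=⟨1,0⟩ f=>⟨0,1,1⟩ g=>⟨0,0,1⟩
  e1=⟨0,1⟩ f=>⟨0,0,1⟩ g=>⟨1,1,1⟩
  ⟦path⟧₁ = (0 1; 0 1; 1 1)
Along h;k (path 2):
  e0=⟨1,0⟩ h=>⟨1,1⟩ k=>⟨0,0,0⟩
  e1=⟨0,1⟩ h=>⟨1,0⟩ k=>⟨1,1,0⟩
  ⟦path⟧₂ = (0 1; 0 1; 0 0)
Equal? distinct morphisms ✗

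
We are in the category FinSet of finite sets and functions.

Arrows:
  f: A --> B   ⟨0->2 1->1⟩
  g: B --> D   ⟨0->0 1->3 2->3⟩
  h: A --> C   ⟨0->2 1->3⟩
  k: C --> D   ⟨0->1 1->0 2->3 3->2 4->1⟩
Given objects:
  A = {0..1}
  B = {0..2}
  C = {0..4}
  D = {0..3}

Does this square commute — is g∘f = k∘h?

Answer: DOES NOT COMMUTE

Work:
1) trace f;g:
  0 f-->2 g-->3
  1 f-->1 g-->3
  result₁ = ⟨0->3 1->3⟩
2) trace h;k:
  0 h-->2 k-->3
  1 h-->3 k-->2
  result₂ = ⟨0->3 1->2⟩
Equal? distinct morphisms ✗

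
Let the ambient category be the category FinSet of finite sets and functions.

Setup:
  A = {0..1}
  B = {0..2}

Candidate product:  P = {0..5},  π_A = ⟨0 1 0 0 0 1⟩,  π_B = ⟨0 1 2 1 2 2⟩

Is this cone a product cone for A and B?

Answer: NOT A VALID PRODUCT — duplicate pair at indices 2,4

Derivation:
|A|·|B| = 2·3 = 6;  |P| = 6
Check the pairing map k ↦ (π_A(k), π_B(k)):
  0 : (0,0)
  1 : (1,1)
  2 : (0,2)
  3 : (0,1)
  4 : (0,2)  ✗ repeats pair of k=2
  5 : (1,2)
distinct pairs in image: 5 / 6 needed
  → (0,2) hit at k=2 and k=4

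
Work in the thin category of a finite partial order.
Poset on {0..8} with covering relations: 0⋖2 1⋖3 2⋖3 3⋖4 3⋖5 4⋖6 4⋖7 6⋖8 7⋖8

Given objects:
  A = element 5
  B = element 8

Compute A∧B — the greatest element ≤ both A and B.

Common predecessors of 5,8: {0,1,2,3}
  0 ≤ 3
  1 ≤ 3
  2 ≤ 3
  3 ≤ 3
glb = 3

Answer: A∧B = 3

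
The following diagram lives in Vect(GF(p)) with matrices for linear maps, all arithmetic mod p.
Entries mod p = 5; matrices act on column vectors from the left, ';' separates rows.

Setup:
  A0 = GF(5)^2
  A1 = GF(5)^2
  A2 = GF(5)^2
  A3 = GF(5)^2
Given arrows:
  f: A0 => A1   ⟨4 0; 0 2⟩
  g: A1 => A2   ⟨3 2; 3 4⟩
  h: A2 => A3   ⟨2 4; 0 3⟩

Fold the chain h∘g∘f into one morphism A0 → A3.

Answer: ⟨2 0; 1 4⟩

Work:
  e0=(1,0) f=>(4,0) g=>(2,2) h=>(2,1)
  e1=(0,1) f=>(0,2) g=>(4,3) h=>(0,4)
composite: ⟨2 0; 1 4⟩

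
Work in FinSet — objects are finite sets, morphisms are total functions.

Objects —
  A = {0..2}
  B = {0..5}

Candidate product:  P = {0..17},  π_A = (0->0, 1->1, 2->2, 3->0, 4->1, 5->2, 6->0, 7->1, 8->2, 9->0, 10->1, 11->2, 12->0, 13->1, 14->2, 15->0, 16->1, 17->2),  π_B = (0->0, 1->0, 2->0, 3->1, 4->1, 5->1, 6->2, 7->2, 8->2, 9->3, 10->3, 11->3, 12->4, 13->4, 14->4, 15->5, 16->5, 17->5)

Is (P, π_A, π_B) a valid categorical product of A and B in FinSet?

|A|·|B| = 3·6 = 18;  |P| = 18
Check the pairing map k ↦ (π_A(k), π_B(k)):
  0 -> (0,0)
  1 -> (1,0)
  2 -> (2,0)
  3 -> (0,1)
  4 -> (1,1)
  5 -> (2,1)
  6 -> (0,2)
  7 -> (1,2)
  8 -> (2,2)
  9 -> (0,3)
  10 -> (1,3)
  11 -> (2,3)
  12 -> (0,4)
  13 -> (1,4)
  14 -> (2,4)
  15 -> (0,5)
  16 -> (1,5)
  17 -> (2,5)
distinct pairs in image: 18 / 18 needed
  → bijection onto A×B; projections well-typed.

Answer: VALID PRODUCT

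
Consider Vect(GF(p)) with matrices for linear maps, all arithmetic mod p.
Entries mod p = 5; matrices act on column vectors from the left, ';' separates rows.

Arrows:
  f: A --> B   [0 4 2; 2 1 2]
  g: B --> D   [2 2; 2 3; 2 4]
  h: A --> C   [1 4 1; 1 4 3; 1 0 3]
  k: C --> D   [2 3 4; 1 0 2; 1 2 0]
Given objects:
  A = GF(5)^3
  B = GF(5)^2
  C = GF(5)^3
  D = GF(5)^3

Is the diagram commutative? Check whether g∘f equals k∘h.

Along f;g (path 1):
  e0=(1,0,0) f-->(0,2) g-->(4,1,3)
  e1=(0,1,0) f-->(4,1) g-->(0,1,2)
  e2=(0,0,1) f-->(2,2) g-->(3,0,2)
  composite₁ = [4 0 3; 1 1 0; 3 2 2]
Along h;k (path 2):
  e0=(1,0,0) h-->(1,1,1) k-->(4,3,3)
  e1=(0,1,0) h-->(4,4,0) k-->(0,4,2)
  e2=(0,0,1) h-->(1,3,3) k-->(3,2,2)
  composite₂ = [4 0 3; 3 4 2; 3 2 2]
Equal? NO — does not commute

Answer: DOES NOT COMMUTE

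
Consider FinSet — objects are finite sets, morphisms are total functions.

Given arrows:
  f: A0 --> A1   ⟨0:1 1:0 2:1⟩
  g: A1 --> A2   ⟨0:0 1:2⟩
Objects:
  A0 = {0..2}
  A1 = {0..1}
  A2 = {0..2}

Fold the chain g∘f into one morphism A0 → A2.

  0 f-->1 g-->2
  1 f-->0 g-->0
  2 f-->1 g-->2
result: ⟨0:2 1:0 2:2⟩

Answer: ⟨0:2 1:0 2:2⟩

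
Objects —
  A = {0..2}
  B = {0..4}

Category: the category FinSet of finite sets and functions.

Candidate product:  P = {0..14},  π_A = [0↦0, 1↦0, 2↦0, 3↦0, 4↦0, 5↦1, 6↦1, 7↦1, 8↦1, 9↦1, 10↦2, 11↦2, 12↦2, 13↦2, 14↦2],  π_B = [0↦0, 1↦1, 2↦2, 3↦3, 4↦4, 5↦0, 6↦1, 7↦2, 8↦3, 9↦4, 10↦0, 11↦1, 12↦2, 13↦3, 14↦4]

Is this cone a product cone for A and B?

Answer: VALID PRODUCT

Work:
|A|·|B| = 3·5 = 15;  |P| = 15
Check the pairing map k ↦ (π_A(k), π_B(k)):
  0 ↦ (0,0)
  1 ↦ (0,1)
  2 ↦ (0,2)
  3 ↦ (0,3)
  4 ↦ (0,4)
  5 ↦ (1,0)
  6 ↦ (1,1)
  7 ↦ (1,2)
  8 ↦ (1,3)
  9 ↦ (1,4)
  10 ↦ (2,0)
  11 ↦ (2,1)
  12 ↦ (2,2)
  13 ↦ (2,3)
  14 ↦ (2,4)
distinct pairs in image: 15 / 15 needed
  → bijection onto A×B; projections well-typed.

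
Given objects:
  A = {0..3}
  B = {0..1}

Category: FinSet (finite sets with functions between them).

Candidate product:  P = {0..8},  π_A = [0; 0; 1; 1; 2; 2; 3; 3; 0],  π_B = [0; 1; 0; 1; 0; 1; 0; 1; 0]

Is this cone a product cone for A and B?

|A|·|B| = 4·2 = 8;  |P| = 9
  → cardinalities differ; no bijection possible.

Answer: NOT A VALID PRODUCT — |P|=9 ≠ |A|·|B|=8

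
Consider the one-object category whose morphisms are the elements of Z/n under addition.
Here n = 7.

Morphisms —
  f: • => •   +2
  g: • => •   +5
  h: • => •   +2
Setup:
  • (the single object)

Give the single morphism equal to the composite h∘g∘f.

Answer: +2

Derivation:
  0 +2≡2 +5≡0 +2≡2  (mod 7)
⟦path⟧: +2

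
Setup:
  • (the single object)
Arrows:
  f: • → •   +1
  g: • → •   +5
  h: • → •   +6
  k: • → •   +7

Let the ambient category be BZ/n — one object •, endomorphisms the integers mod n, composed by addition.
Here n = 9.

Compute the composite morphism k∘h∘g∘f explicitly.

  0 +1≡1 +5≡6 +6≡3 +7≡1  (mod 9)
⟦path⟧: +1

Answer: +1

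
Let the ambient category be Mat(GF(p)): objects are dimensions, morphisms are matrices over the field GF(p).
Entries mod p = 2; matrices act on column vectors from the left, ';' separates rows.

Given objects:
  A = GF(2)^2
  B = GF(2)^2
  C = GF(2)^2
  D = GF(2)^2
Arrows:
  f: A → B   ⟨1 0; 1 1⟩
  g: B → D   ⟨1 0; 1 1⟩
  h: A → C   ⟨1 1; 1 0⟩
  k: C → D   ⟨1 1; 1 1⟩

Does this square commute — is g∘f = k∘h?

Along f;g (path 1):
  e0=[1,0] f→[1,1] g→[1,0]
  e1=[0,1] f→[0,1] g→[0,1]
  composite₁ = ⟨1 0; 0 1⟩
Along h;k (path 2):
  e0=[1,0] h→[1,1] k→[0,0]
  e1=[0,1] h→[1,0] k→[1,1]
  composite₂ = ⟨0 1; 0 1⟩
Equal? distinct morphisms ✗

Answer: DOES NOT COMMUTE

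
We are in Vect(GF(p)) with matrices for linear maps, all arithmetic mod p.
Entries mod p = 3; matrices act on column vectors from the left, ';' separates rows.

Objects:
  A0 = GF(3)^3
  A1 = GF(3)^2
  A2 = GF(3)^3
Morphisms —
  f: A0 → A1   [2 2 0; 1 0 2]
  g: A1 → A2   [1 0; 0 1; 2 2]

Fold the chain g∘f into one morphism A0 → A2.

Answer: [2 2 0; 1 0 2; 0 1 1]

Trace:
  e0=[1,0,0] f→[2,1] g→[2,1,0]
  e1=[0,1,0] f→[2,0] g→[2,0,1]
  e2=[0,0,1] f→[0,2] g→[0,2,1]
result: [2 2 0; 1 0 2; 0 1 1]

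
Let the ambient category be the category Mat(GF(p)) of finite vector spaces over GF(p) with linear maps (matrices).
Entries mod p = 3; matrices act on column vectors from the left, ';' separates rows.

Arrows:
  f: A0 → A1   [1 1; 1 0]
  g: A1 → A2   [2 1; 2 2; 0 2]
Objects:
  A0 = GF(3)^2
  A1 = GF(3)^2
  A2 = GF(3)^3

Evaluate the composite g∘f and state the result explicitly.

Answer: [0 2; 1 2; 2 0]

Work:
  e0=⟨1,0⟩ f→⟨1,1⟩ g→⟨0,1,2⟩
  e1=⟨0,1⟩ f→⟨1,0⟩ g→⟨2,2,0⟩
composite: [0 2; 1 2; 2 0]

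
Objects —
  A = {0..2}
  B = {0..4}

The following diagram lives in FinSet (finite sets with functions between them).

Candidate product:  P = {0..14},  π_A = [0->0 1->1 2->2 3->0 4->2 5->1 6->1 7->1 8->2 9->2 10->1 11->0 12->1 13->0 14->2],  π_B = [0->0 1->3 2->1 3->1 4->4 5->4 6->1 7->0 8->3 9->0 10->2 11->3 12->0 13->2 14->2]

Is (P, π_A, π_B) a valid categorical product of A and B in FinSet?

Answer: NOT A VALID PRODUCT — duplicate pair at indices 12,7

Trace:
|A|·|B| = 3·5 = 15;  |P| = 15
Check the pairing map k ↦ (π_A(k), π_B(k)):
  0 -> (0,0)
  1 -> (1,3)
  2 -> (2,1)
  3 -> (0,1)
  4 -> (2,4)
  5 -> (1,4)
  6 -> (1,1)
  7 -> (1,0)
  8 -> (2,3)
  9 -> (2,0)
  10 -> (1,2)
  11 -> (0,3)
  12 -> (1,0)  ✗ repeats pair of k=7
  13 -> (0,2)
  14 -> (2,2)
distinct pairs in image: 14 / 15 needed
  → (1,0) hit at k=7 and k=12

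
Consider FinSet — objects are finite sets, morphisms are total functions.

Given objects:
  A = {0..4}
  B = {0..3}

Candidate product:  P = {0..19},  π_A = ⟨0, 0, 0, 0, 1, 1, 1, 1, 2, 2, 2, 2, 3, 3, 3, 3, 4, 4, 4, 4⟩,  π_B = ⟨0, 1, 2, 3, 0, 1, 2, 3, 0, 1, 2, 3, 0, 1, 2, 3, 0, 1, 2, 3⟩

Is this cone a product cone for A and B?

|A|·|B| = 5·4 = 20;  |P| = 20
Check the pairing map k ↦ (π_A(k), π_B(k)):
  0 -> (0,0)
  1 -> (0,1)
  2 -> (0,2)
  3 -> (0,3)
  4 -> (1,0)
  5 -> (1,1)
  6 -> (1,2)
  7 -> (1,3)
  8 -> (2,0)
  9 -> (2,1)
  10 -> (2,2)
  11 -> (2,3)
  12 -> (3,0)
  13 -> (3,1)
  14 -> (3,2)
  15 -> (3,3)
  16 -> (4,0)
  17 -> (4,1)
  18 -> (4,2)
  19 -> (4,3)
distinct pairs in image: 20 / 20 needed
  → bijection onto A×B; projections well-typed.

Answer: VALID PRODUCT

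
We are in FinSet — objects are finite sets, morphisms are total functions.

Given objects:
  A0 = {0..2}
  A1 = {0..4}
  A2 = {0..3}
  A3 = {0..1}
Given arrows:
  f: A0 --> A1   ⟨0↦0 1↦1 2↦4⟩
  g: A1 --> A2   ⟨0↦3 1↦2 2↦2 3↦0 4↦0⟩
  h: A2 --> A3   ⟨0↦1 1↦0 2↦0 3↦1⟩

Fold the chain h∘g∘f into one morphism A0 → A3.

  0 f-->0 g-->3 h-->1
  1 f-->1 g-->2 h-->0
  2 f-->4 g-->0 h-->1
composite: ⟨0↦1 1↦0 2↦1⟩

Answer: ⟨0↦1 1↦0 2↦1⟩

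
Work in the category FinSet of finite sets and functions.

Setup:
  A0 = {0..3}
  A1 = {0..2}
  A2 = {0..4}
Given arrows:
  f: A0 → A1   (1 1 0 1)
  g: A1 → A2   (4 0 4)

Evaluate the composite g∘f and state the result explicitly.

Answer: (0 0 4 0)

Derivation:
  0 f→1 g→0
  1 f→1 g→0
  2 f→0 g→4
  3 f→1 g→0
⟦path⟧: (0 0 4 0)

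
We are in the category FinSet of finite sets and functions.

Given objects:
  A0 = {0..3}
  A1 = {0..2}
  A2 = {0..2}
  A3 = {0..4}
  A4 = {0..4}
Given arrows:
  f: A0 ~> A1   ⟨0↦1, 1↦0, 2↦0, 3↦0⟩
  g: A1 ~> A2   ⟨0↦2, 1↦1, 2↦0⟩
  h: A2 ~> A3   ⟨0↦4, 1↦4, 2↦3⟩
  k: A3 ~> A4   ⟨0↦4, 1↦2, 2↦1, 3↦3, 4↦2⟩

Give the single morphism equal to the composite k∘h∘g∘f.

Answer: ⟨0↦2, 1↦3, 2↦3, 3↦3⟩

Work:
  0 f~>1 g~>1 h~>4 k~>2
  1 f~>0 g~>2 h~>3 k~>3
  2 f~>0 g~>2 h~>3 k~>3
  3 f~>0 g~>2 h~>3 k~>3
result: ⟨0↦2, 1↦3, 2↦3, 3↦3⟩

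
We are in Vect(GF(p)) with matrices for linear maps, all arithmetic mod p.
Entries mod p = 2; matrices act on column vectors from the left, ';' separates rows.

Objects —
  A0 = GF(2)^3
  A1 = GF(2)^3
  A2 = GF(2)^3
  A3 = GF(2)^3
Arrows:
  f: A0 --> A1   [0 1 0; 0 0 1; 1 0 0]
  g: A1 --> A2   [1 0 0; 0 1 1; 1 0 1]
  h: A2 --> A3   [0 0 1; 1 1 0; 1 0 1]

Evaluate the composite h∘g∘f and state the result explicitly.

  e0=⟨1,0,0⟩ f-->⟨0,0,1⟩ g-->⟨0,1,1⟩ h-->⟨1,1,1⟩
  e1=⟨0,1,0⟩ f-->⟨1,0,0⟩ g-->⟨1,0,1⟩ h-->⟨1,1,0⟩
  e2=⟨0,0,1⟩ f-->⟨0,1,0⟩ g-->⟨0,1,0⟩ h-->⟨0,1,0⟩
result: [1 1 0; 1 1 1; 1 0 0]

Answer: [1 1 0; 1 1 1; 1 0 0]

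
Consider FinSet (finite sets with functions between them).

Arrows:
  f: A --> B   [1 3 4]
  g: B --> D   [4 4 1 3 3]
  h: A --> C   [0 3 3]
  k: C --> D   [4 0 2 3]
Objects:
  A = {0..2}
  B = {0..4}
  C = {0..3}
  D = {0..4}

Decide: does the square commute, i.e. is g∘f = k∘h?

Answer: COMMUTES

Derivation:
Path 1 = f;g:
  0 f-->1 g-->4
  1 f-->3 g-->3
  2 f-->4 g-->3
  ⟦path⟧₁ = [4 3 3]
Path 2 = h;k:
  0 h-->0 k-->4
  1 h-->3 k-->3
  2 h-->3 k-->3
  ⟦path⟧₂ = [4 3 3]
Equal? same morphism ✓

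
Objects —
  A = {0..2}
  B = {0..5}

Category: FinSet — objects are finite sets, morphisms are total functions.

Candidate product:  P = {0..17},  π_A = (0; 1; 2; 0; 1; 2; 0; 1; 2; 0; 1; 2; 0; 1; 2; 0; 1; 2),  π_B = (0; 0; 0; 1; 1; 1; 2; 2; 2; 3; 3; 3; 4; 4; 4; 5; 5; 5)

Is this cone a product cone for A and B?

|A|·|B| = 3·6 = 18;  |P| = 18
Check the pairing map k ↦ (π_A(k), π_B(k)):
  0 ↦ (0,0)
  1 ↦ (1,0)
  2 ↦ (2,0)
  3 ↦ (0,1)
  4 ↦ (1,1)
  5 ↦ (2,1)
  6 ↦ (0,2)
  7 ↦ (1,2)
  8 ↦ (2,2)
  9 ↦ (0,3)
  10 ↦ (1,3)
  11 ↦ (2,3)
  12 ↦ (0,4)
  13 ↦ (1,4)
  14 ↦ (2,4)
  15 ↦ (0,5)
  16 ↦ (1,5)
  17 ↦ (2,5)
distinct pairs in image: 18 / 18 needed
  → bijection onto A×B; projections well-typed.

Answer: VALID PRODUCT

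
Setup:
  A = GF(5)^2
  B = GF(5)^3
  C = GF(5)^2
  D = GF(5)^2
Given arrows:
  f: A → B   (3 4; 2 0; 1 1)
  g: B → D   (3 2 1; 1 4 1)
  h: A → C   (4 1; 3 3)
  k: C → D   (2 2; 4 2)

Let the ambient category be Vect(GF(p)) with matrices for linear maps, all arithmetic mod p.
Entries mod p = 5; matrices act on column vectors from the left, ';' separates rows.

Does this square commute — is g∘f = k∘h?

Along f;g (path 1):
  e0=⟨1,0⟩ f→⟨3,2,1⟩ g→⟨4,2⟩
  e1=⟨0,1⟩ f→⟨4,0,1⟩ g→⟨3,0⟩
  ⟦path⟧₁ = (4 3; 2 0)
Along h;k (path 2):
  e0=⟨1,0⟩ h→⟨4,3⟩ k→⟨4,2⟩
  e1=⟨0,1⟩ h→⟨1,3⟩ k→⟨3,0⟩
  ⟦path⟧₂ = (4 3; 2 0)
Equal? equal; square commutes

Answer: COMMUTES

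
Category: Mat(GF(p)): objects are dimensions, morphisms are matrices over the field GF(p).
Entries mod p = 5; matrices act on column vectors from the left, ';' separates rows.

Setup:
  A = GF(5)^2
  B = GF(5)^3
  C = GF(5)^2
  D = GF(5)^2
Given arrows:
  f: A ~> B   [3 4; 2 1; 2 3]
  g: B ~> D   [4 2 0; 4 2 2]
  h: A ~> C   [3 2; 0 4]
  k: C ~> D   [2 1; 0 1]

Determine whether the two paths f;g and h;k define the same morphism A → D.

Answer: COMMUTES

Work:
1) trace f;g:
  e0=[1,0] f~>[3,2,2] g~>[1,0]
  e1=[0,1] f~>[4,1,3] g~>[3,4]
  composite₁ = [1 3; 0 4]
2) trace h;k:
  e0=[1,0] h~>[3,0] k~>[1,0]
  e1=[0,1] h~>[2,4] k~>[3,4]
  composite₂ = [1 3; 0 4]
Equal? same morphism ✓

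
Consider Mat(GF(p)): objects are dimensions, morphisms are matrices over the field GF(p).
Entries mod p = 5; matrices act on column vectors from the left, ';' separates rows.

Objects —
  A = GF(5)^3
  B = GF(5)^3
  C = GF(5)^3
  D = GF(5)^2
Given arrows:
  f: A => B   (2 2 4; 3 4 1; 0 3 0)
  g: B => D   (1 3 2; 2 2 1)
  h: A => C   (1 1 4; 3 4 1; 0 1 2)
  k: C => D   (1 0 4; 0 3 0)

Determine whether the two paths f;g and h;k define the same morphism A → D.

1) trace f;g:
  e0=(1,0,0) f=>(2,3,0) g=>(1,0)
  e1=(0,1,0) f=>(2,4,3) g=>(0,0)
  e2=(0,0,1) f=>(4,1,0) g=>(2,0)
  composite₁ = (1 0 2; 0 0 0)
2) trace h;k:
  e0=(1,0,0) h=>(1,3,0) k=>(1,4)
  e1=(0,1,0) h=>(1,4,1) k=>(0,2)
  e2=(0,0,1) h=>(4,1,2) k=>(2,3)
  composite₂ = (1 0 2; 4 2 3)
Equal? differ; not commutative

Answer: DOES NOT COMMUTE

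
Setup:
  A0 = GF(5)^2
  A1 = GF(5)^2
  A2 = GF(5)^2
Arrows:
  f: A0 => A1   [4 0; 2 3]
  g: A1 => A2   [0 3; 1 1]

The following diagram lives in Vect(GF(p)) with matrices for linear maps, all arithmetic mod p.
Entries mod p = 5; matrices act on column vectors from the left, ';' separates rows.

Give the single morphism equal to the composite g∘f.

Answer: [1 4; 1 3]

Derivation:
  e0=⟨1,0⟩ f=>⟨4,2⟩ g=>⟨1,1⟩
  e1=⟨0,1⟩ f=>⟨0,3⟩ g=>⟨4,3⟩
composite: [1 4; 1 3]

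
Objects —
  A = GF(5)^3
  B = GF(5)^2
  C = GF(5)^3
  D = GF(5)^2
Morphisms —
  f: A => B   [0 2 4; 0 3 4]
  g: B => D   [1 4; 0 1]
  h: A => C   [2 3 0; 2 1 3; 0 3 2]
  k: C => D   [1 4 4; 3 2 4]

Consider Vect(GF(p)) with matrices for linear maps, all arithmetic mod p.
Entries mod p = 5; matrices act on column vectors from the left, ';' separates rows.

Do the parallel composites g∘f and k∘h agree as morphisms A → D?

Answer: COMMUTES

Trace:
Along f;g (path 1):
  e0=⟨1,0,0⟩ f=>⟨0,0⟩ g=>⟨0,0⟩
  e1=⟨0,1,0⟩ f=>⟨2,3⟩ g=>⟨4,3⟩
  e2=⟨0,0,1⟩ f=>⟨4,4⟩ g=>⟨0,4⟩
  ⟦path⟧₁ = [0 4 0; 0 3 4]
Along h;k (path 2):
  e0=⟨1,0,0⟩ h=>⟨2,2,0⟩ k=>⟨0,0⟩
  e1=⟨0,1,0⟩ h=>⟨3,1,3⟩ k=>⟨4,3⟩
  e2=⟨0,0,1⟩ h=>⟨0,3,2⟩ k=>⟨0,4⟩
  ⟦path⟧₂ = [0 4 0; 0 3 4]
Equal? YES — commutes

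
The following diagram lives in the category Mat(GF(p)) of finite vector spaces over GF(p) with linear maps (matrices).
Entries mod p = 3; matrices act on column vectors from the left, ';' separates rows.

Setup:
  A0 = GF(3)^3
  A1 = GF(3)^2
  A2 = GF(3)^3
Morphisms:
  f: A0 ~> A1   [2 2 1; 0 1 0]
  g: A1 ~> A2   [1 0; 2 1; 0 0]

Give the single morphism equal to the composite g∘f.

  e0=[1,0,0] f~>[2,0] g~>[2,1,0]
  e1=[0,1,0] f~>[2,1] g~>[2,2,0]
  e2=[0,0,1] f~>[1,0] g~>[1,2,0]
composite: [2 2 1; 1 2 2; 0 0 0]

Answer: [2 2 1; 1 2 2; 0 0 0]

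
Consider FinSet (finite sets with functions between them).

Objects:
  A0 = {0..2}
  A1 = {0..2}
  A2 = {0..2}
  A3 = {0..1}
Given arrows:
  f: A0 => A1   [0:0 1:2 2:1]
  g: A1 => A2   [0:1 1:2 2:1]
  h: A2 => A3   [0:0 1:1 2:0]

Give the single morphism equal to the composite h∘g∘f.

Answer: [0:1 1:1 2:0]

Trace:
  0 f=>0 g=>1 h=>1
  1 f=>2 g=>1 h=>1
  2 f=>1 g=>2 h=>0
composite: [0:1 1:1 2:0]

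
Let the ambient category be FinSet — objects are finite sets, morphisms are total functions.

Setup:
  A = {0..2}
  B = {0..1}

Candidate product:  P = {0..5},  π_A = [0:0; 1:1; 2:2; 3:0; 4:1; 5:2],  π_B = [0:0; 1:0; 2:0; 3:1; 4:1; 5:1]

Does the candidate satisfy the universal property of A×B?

Answer: VALID PRODUCT

Trace:
|A|·|B| = 3·2 = 6;  |P| = 6
Check the pairing map k ↦ (π_A(k), π_B(k)):
  0 : (0,0)
  1 : (1,0)
  2 : (2,0)
  3 : (0,1)
  4 : (1,1)
  5 : (2,1)
distinct pairs in image: 6 / 6 needed
  → bijection onto A×B; projections well-typed.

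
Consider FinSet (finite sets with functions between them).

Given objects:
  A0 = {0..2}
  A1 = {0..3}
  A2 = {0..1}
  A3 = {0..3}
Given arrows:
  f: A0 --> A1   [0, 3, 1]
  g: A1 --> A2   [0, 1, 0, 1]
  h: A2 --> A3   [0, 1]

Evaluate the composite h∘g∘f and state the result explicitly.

  0 f-->0 g-->0 h-->0
  1 f-->3 g-->1 h-->1
  2 f-->1 g-->1 h-->1
⟦path⟧: [0, 1, 1]

Answer: [0, 1, 1]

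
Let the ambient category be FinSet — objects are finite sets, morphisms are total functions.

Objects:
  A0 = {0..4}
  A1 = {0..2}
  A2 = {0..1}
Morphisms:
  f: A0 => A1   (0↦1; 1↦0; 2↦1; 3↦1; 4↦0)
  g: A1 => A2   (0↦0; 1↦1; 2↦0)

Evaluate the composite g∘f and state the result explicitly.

Answer: (0↦1; 1↦0; 2↦1; 3↦1; 4↦0)

Derivation:
  0 f=>1 g=>1
  1 f=>0 g=>0
  2 f=>1 g=>1
  3 f=>1 g=>1
  4 f=>0 g=>0
composite: (0↦1; 1↦0; 2↦1; 3↦1; 4↦0)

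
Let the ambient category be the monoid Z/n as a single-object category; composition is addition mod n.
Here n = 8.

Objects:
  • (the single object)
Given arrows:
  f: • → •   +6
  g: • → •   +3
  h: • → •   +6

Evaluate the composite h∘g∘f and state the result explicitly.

  0 +6≡6 +3≡1 +6≡7  (mod 8)
⟦path⟧: +7

Answer: +7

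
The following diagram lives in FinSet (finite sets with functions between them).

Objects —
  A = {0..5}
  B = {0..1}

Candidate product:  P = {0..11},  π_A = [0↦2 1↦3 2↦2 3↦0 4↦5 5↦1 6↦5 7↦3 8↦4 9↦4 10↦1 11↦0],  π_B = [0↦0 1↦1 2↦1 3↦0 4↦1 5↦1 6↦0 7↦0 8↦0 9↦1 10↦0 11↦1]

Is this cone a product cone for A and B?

|A|·|B| = 6·2 = 12;  |P| = 12
Check the pairing map k ↦ (π_A(k), π_B(k)):
  0 ↦ (2,0)
  1 ↦ (3,1)
  2 ↦ (2,1)
  3 ↦ (0,0)
  4 ↦ (5,1)
  5 ↦ (1,1)
  6 ↦ (5,0)
  7 ↦ (3,0)
  8 ↦ (4,0)
  9 ↦ (4,1)
  10 ↦ (1,0)
  11 ↦ (0,1)
distinct pairs in image: 12 / 12 needed
  → bijection onto A×B; projections well-typed.

Answer: VALID PRODUCT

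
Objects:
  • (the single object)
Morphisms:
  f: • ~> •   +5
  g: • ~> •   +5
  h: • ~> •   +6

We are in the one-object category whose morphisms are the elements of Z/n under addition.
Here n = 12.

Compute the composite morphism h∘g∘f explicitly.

  0 +5≡5 +5≡10 +6≡4  (mod 12)
result: +4

Answer: +4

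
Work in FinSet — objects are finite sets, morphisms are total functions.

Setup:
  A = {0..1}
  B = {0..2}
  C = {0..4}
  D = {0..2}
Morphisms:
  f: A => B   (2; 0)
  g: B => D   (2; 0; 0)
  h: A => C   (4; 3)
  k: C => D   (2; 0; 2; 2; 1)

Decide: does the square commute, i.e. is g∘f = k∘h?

1) trace f;g:
  0 f=>2 g=>0
  1 f=>0 g=>2
  ⟦path⟧₁ = (0; 2)
2) trace h;k:
  0 h=>4 k=>1
  1 h=>3 k=>2
  ⟦path⟧₂ = (1; 2)
Equal? distinct morphisms ✗

Answer: DOES NOT COMMUTE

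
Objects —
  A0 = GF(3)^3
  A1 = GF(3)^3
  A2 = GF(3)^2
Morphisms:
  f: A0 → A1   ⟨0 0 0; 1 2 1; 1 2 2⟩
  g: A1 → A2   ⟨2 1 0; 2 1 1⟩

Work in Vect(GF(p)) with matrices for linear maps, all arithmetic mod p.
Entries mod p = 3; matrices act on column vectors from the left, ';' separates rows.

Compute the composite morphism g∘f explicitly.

  e0=⟨1,0,0⟩ f→⟨0,1,1⟩ g→⟨1,2⟩
  e1=⟨0,1,0⟩ f→⟨0,2,2⟩ g→⟨2,1⟩
  e2=⟨0,0,1⟩ f→⟨0,1,2⟩ g→⟨1,0⟩
⟦path⟧: ⟨1 2 1; 2 1 0⟩

Answer: ⟨1 2 1; 2 1 0⟩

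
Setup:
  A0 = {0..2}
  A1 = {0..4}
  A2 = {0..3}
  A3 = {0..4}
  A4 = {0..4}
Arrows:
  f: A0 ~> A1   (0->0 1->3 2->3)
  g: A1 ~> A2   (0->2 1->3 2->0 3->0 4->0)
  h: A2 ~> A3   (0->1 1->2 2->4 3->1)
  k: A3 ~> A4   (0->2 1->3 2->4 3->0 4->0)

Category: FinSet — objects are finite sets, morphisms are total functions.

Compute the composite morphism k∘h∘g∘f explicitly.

Answer: (0->0 1->3 2->3)

Trace:
  0 f~>0 g~>2 h~>4 k~>0
  1 f~>3 g~>0 h~>1 k~>3
  2 f~>3 g~>0 h~>1 k~>3
composite: (0->0 1->3 2->3)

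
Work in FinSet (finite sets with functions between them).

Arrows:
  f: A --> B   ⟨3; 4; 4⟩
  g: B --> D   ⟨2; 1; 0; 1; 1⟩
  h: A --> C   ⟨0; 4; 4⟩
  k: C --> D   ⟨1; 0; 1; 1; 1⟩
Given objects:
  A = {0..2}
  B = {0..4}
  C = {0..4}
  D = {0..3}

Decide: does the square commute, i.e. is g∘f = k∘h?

Answer: COMMUTES

Trace:
1) trace f;g:
  0 f-->3 g-->1
  1 f-->4 g-->1
  2 f-->4 g-->1
  ⟦path⟧₁ = ⟨1; 1; 1⟩
2) trace h;k:
  0 h-->0 k-->1
  1 h-->4 k-->1
  2 h-->4 k-->1
  ⟦path⟧₂ = ⟨1; 1; 1⟩
Equal? equal; square commutes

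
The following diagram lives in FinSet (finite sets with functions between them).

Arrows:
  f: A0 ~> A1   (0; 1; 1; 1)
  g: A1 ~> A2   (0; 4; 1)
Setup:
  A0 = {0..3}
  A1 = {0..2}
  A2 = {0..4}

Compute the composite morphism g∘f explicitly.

Answer: (0; 4; 4; 4)

Work:
  0 f~>0 g~>0
  1 f~>1 g~>4
  2 f~>1 g~>4
  3 f~>1 g~>4
⟦path⟧: (0; 4; 4; 4)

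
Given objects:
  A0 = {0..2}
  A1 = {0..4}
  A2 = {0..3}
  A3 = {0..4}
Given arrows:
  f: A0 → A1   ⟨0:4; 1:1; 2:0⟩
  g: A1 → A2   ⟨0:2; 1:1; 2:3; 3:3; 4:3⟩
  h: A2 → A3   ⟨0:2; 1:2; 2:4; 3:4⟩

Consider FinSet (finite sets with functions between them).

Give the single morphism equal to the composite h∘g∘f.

Answer: ⟨0:4; 1:2; 2:4⟩

Derivation:
  0 f→4 g→3 h→4
  1 f→1 g→1 h→2
  2 f→0 g→2 h→4
⟦path⟧: ⟨0:4; 1:2; 2:4⟩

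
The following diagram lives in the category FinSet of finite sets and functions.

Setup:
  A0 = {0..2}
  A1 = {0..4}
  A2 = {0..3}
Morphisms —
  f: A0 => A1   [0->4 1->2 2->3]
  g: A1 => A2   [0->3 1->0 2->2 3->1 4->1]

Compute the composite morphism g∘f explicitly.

Answer: [0->1 1->2 2->1]

Derivation:
  0 f=>4 g=>1
  1 f=>2 g=>2
  2 f=>3 g=>1
⟦path⟧: [0->1 1->2 2->1]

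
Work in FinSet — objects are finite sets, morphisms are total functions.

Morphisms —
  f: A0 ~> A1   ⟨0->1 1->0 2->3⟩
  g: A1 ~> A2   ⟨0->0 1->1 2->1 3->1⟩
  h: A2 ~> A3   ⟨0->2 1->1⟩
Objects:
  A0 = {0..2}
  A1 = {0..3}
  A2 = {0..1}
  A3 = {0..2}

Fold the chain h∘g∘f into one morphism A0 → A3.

  0 f~>1 g~>1 h~>1
  1 f~>0 g~>0 h~>2
  2 f~>3 g~>1 h~>1
composite: ⟨0->1 1->2 2->1⟩

Answer: ⟨0->1 1->2 2->1⟩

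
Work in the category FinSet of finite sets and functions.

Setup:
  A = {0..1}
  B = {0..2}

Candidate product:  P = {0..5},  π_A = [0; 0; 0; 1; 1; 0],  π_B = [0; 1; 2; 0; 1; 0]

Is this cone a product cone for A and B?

Answer: NOT A VALID PRODUCT — duplicate pair at indices 0,5

Trace:
|A|·|B| = 2·3 = 6;  |P| = 6
Check the pairing map k ↦ (π_A(k), π_B(k)):
  0 ↦ (0,0)
  1 ↦ (0,1)
  2 ↦ (0,2)
  3 ↦ (1,0)
  4 ↦ (1,1)
  5 ↦ (0,0)  ✗ repeats pair of k=0
distinct pairs in image: 5 / 6 needed
  → (0,0) hit at k=0 and k=5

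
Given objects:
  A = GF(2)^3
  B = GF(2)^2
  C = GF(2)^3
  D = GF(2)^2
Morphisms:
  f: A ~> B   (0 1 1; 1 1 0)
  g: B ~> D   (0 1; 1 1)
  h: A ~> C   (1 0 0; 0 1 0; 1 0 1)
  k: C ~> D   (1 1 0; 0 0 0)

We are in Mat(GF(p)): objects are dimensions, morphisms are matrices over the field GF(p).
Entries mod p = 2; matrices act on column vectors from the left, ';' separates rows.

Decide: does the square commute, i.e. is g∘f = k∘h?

Along f;g (path 1):
  e0=(1,0,0) f~>(0,1) g~>(1,1)
  e1=(0,1,0) f~>(1,1) g~>(1,0)
  e2=(0,0,1) f~>(1,0) g~>(0,1)
  ⟦path⟧₁ = (1 1 0; 1 0 1)
Along h;k (path 2):
  e0=(1,0,0) h~>(1,0,1) k~>(1,0)
  e1=(0,1,0) h~>(0,1,0) k~>(1,0)
  e2=(0,0,1) h~>(0,0,1) k~>(0,0)
  ⟦path⟧₂ = (1 1 0; 0 0 0)
Equal? distinct morphisms ✗

Answer: DOES NOT COMMUTE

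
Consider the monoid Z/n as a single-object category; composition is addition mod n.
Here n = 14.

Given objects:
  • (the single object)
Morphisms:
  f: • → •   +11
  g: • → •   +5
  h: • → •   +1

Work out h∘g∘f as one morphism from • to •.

Answer: +3

Trace:
  0 +11≡11 +5≡2 +1≡3  (mod 14)
composite: +3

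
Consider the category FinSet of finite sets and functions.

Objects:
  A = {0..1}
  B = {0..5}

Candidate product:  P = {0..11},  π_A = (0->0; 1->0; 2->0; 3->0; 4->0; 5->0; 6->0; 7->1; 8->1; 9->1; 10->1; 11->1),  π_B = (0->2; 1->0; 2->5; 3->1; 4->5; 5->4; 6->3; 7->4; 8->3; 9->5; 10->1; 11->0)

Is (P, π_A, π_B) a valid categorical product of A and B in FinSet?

|A|·|B| = 2·6 = 12;  |P| = 12
Check the pairing map k ↦ (π_A(k), π_B(k)):
  0 -> (0,2)
  1 -> (0,0)
  2 -> (0,5)
  3 -> (0,1)
  4 -> (0,5)  ✗ repeats pair of k=2
  5 -> (0,4)
  6 -> (0,3)
  7 -> (1,4)
  8 -> (1,3)
  9 -> (1,5)
  10 -> (1,1)
  11 -> (1,0)
distinct pairs in image: 11 / 12 needed
  → (0,5) hit at k=2 and k=4

Answer: NOT A VALID PRODUCT — duplicate pair at indices 4,2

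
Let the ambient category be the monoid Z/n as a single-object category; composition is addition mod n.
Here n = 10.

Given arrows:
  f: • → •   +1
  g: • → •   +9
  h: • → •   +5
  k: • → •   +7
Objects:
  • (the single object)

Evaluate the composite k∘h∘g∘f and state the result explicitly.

  0 +1≡1 +9≡0 +5≡5 +7≡2  (mod 10)
⟦path⟧: +2

Answer: +2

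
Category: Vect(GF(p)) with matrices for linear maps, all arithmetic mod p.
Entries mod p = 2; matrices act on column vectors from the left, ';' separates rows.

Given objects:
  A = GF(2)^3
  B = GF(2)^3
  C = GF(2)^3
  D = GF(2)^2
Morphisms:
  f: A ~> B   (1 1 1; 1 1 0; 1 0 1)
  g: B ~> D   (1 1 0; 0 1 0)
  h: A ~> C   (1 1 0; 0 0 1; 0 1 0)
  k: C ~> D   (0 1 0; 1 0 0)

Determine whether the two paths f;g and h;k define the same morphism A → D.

Path 1 = f;g:
  e0=[1,0,0] f~>[1,1,1] g~>[0,1]
  e1=[0,1,0] f~>[1,1,0] g~>[0,1]
  e2=[0,0,1] f~>[1,0,1] g~>[1,0]
  result₁ = (0 0 1; 1 1 0)
Path 2 = h;k:
  e0=[1,0,0] h~>[1,0,0] k~>[0,1]
  e1=[0,1,0] h~>[1,0,1] k~>[0,1]
  e2=[0,0,1] h~>[0,1,0] k~>[1,0]
  result₂ = (0 0 1; 1 1 0)
Equal? YES — commutes

Answer: COMMUTES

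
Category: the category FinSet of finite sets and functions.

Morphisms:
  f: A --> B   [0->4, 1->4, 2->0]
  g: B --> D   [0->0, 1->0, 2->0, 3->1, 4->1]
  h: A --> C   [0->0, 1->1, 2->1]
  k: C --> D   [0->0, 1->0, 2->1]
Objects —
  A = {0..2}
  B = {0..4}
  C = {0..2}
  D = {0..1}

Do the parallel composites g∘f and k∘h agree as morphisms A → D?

1) trace f;g:
  0 f-->4 g-->1
  1 f-->4 g-->1
  2 f-->0 g-->0
  ⟦path⟧₁ = [0->1, 1->1, 2->0]
2) trace h;k:
  0 h-->0 k-->0
  1 h-->1 k-->0
  2 h-->1 k-->0
  ⟦path⟧₂ = [0->0, 1->0, 2->0]
Equal? differ; not commutative

Answer: DOES NOT COMMUTE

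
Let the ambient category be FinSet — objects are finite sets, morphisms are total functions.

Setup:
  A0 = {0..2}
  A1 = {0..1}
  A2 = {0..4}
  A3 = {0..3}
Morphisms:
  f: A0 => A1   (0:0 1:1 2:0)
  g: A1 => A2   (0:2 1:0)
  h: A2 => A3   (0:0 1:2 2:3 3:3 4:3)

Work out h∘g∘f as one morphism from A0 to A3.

Answer: (0:3 1:0 2:3)

Derivation:
  0 f=>0 g=>2 h=>3
  1 f=>1 g=>0 h=>0
  2 f=>0 g=>2 h=>3
result: (0:3 1:0 2:3)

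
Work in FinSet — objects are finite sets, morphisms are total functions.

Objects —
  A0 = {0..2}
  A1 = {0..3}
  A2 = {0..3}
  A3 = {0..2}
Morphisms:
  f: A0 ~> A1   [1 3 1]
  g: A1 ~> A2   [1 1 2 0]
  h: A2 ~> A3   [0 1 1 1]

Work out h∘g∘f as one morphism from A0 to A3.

  0 f~>1 g~>1 h~>1
  1 f~>3 g~>0 h~>0
  2 f~>1 g~>1 h~>1
result: [1 0 1]

Answer: [1 0 1]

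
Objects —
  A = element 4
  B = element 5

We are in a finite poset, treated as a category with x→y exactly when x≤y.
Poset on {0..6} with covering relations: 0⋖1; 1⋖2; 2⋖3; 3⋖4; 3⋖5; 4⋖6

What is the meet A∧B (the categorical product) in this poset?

Common predecessors of 4,5: {0,1,2,3}
  0 <= 3
  1 <= 3
  2 <= 3
  3 <= 3
glb = 3

Answer: A∧B = 3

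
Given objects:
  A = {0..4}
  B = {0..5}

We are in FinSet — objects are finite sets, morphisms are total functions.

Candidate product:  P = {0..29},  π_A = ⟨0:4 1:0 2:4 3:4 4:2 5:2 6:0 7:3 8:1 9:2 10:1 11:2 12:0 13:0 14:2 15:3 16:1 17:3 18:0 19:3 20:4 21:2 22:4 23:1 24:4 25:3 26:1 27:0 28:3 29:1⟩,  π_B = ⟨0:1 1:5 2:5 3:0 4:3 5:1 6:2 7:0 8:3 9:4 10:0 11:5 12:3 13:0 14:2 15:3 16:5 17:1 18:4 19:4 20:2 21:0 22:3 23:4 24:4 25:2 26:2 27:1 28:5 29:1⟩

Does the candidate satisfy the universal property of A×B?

Answer: VALID PRODUCT

Derivation:
|A|·|B| = 5·6 = 30;  |P| = 30
Check the pairing map k ↦ (π_A(k), π_B(k)):
  0 : (4,1)
  1 : (0,5)
  2 : (4,5)
  3 : (4,0)
  4 : (2,3)
  5 : (2,1)
  6 : (0,2)
  7 : (3,0)
  8 : (1,3)
  9 : (2,4)
  10 : (1,0)
  11 : (2,5)
  12 : (0,3)
  13 : (0,0)
  14 : (2,2)
  15 : (3,3)
  16 : (1,5)
  17 : (3,1)
  18 : (0,4)
  19 : (3,4)
  20 : (4,2)
  21 : (2,0)
  22 : (4,3)
  23 : (1,4)
  24 : (4,4)
  25 : (3,2)
  26 : (1,2)
  27 : (0,1)
  28 : (3,5)
  29 : (1,1)
distinct pairs in image: 30 / 30 needed
  → bijection onto A×B; projections well-typed.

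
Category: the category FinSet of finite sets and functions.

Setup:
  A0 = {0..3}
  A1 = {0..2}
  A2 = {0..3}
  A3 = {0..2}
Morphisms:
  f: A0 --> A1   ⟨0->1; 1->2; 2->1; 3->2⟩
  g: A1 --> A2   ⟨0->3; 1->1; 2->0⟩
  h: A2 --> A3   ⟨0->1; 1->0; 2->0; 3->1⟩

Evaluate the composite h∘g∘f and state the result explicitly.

Answer: ⟨0->0; 1->1; 2->0; 3->1⟩

Trace:
  0 f-->1 g-->1 h-->0
  1 f-->2 g-->0 h-->1
  2 f-->1 g-->1 h-->0
  3 f-->2 g-->0 h-->1
⟦path⟧: ⟨0->0; 1->1; 2->0; 3->1⟩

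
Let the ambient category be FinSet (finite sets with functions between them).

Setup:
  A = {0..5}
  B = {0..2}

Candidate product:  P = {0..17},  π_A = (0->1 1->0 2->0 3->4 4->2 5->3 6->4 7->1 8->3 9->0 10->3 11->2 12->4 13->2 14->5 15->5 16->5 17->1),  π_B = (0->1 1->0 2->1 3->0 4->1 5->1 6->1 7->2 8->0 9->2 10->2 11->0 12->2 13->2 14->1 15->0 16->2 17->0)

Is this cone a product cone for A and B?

|A|·|B| = 6·3 = 18;  |P| = 18
Check the pairing map k ↦ (π_A(k), π_B(k)):
  0 -> (1,1)
  1 -> (0,0)
  2 -> (0,1)
  3 -> (4,0)
  4 -> (2,1)
  5 -> (3,1)
  6 -> (4,1)
  7 -> (1,2)
  8 -> (3,0)
  9 -> (0,2)
  10 -> (3,2)
  11 -> (2,0)
  12 -> (4,2)
  13 -> (2,2)
  14 -> (5,1)
  15 -> (5,0)
  16 -> (5,2)
  17 -> (1,0)
distinct pairs in image: 18 / 18 needed
  → bijection onto A×B; projections well-typed.

Answer: VALID PRODUCT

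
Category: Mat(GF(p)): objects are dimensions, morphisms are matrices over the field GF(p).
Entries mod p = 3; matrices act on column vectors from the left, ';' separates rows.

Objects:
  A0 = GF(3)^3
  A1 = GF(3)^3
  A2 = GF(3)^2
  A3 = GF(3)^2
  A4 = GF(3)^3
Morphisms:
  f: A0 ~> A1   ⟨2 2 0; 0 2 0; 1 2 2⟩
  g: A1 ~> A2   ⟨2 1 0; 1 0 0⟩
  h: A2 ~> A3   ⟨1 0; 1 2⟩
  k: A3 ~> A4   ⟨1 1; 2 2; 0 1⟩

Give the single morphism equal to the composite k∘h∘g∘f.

Answer: ⟨0 1 0; 0 2 0; 2 1 0⟩

Trace:
  e0=(1,0,0) f~>(2,0,1) g~>(1,2) h~>(1,2) k~>(0,0,2)
  e1=(0,1,0) f~>(2,2,2) g~>(0,2) h~>(0,1) k~>(1,2,1)
  e2=(0,0,1) f~>(0,0,2) g~>(0,0) h~>(0,0) k~>(0,0,0)
composite: ⟨0 1 0; 0 2 0; 2 1 0⟩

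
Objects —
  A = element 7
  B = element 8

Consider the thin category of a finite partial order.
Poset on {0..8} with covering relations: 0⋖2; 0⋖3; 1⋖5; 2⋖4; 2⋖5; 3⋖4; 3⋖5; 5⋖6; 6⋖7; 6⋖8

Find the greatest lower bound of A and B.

{x : x≤A ∧ x≤B} = {0,1,2,3,5,6}  (A=7, B=8)
  0 ≤ 6
  1 ≤ 6
  2 ≤ 6
  3 ≤ 6
  5 ≤ 6
  6 ≤ 6
glb = 6

Answer: A∧B = 6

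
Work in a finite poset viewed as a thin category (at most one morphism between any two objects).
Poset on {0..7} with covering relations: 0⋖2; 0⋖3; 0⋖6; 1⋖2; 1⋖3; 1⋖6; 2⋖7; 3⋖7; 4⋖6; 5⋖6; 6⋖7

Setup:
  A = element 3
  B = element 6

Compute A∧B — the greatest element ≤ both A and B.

{x : x⊑A ∧ x⊑B} = {0,1}  (A=3, B=6)
  maximal lower bounds 0 and 1 are incomparable: neither 0⊑1 nor 1⊑0
→ no greatest lower bound exists

Answer: NO MEET EXISTS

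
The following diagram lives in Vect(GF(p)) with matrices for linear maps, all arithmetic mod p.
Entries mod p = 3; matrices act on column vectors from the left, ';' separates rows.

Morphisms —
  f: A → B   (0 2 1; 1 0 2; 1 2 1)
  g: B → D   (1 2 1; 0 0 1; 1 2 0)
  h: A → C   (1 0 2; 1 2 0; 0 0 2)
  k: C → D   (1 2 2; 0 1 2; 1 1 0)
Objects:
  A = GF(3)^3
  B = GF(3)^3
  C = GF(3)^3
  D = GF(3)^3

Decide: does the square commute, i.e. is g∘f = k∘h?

Along f;g (path 1):
  e0=⟨1,0,0⟩ f→⟨0,1,1⟩ g→⟨0,1,2⟩
  e1=⟨0,1,0⟩ f→⟨2,0,2⟩ g→⟨1,2,2⟩
  e2=⟨0,0,1⟩ f→⟨1,2,1⟩ g→⟨0,1,2⟩
  ⟦path⟧₁ = (0 1 0; 1 2 1; 2 2 2)
Along h;k (path 2):
  e0=⟨1,0,0⟩ h→⟨1,1,0⟩ k→⟨0,1,2⟩
  e1=⟨0,1,0⟩ h→⟨0,2,0⟩ k→⟨1,2,2⟩
  e2=⟨0,0,1⟩ h→⟨2,0,2⟩ k→⟨0,1,2⟩
  ⟦path⟧₂ = (0 1 0; 1 2 1; 2 2 2)
Equal? equal; square commutes

Answer: COMMUTES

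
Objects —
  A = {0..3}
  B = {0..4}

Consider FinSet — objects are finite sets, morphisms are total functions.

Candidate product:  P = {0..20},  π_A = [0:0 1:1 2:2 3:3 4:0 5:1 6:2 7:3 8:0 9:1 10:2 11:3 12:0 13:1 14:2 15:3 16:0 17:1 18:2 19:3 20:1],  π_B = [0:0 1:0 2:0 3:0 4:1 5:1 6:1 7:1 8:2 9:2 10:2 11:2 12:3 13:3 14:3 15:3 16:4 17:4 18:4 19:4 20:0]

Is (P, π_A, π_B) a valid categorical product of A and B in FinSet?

|A|·|B| = 4·5 = 20;  |P| = 21
  → cardinalities differ; no bijection possible.

Answer: NOT A VALID PRODUCT — |P|=21 ≠ |A|·|B|=20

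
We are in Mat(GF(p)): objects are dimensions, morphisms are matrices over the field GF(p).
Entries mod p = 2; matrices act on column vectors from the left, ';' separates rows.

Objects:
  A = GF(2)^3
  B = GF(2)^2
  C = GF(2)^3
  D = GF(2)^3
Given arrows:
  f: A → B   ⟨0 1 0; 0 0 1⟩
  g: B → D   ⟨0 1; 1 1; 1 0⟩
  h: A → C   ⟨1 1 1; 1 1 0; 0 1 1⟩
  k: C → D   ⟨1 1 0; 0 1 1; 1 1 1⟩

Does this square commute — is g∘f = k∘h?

Path 1 = f;g:
  e0=⟨1,0,0⟩ f→⟨0,0⟩ g→⟨0,0,0⟩
  e1=⟨0,1,0⟩ f→⟨1,0⟩ g→⟨0,1,1⟩
  e2=⟨0,0,1⟩ f→⟨0,1⟩ g→⟨1,1,0⟩
  composite₁ = ⟨0 0 1; 0 1 1; 0 1 0⟩
Path 2 = h;k:
  e0=⟨1,0,0⟩ h→⟨1,1,0⟩ k→⟨0,1,0⟩
  e1=⟨0,1,0⟩ h→⟨1,1,1⟩ k→⟨0,0,1⟩
  e2=⟨0,0,1⟩ h→⟨1,0,1⟩ k→⟨1,1,0⟩
  composite₂ = ⟨0 0 1; 1 0 1; 0 1 0⟩
Equal? differ; not commutative

Answer: DOES NOT COMMUTE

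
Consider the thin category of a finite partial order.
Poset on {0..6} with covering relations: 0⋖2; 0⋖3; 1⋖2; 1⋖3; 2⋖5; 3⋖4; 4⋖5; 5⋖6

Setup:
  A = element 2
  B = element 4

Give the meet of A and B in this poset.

{x : x<=A ∧ x<=B} = {0,1}  (A=2, B=4)
  maximal lower bounds 0 and 1 are incomparable: neither 0<=1 nor 1<=0
→ no greatest lower bound exists

Answer: NO MEET EXISTS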